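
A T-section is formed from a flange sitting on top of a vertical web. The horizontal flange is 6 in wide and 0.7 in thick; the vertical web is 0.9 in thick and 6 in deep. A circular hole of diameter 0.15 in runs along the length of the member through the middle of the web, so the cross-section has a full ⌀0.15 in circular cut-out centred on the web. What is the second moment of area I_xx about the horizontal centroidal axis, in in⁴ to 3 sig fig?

Break the section into simple shapes (no overlaps), measuring from the bottom-left corner of the bounding box.
Flange: 6 × 0.7, A = 4.2 in², y = 6.35 in, Ī = 0.1715 in⁴.
Web: 0.9 × 6, A = 5.4 in², y = 3 in, Ī = 16.2 in⁴.
Hole (subtracted): ⌀0.15, A = 0.017671 in², y = 3 in, Ī = 0.00002485 in⁴.
Centroid: ȳ = ΣA·y / ΣA = 4.4683 in.
Transfer each piece to the horizontal centroidal axis using Ī + A·d² with d = y − 4.4683:
  flange: d = 1.8817 in → contributes +15.042 in⁴
  web: d = -1.4683 in → contributes +27.842 in⁴
  hole: d = -1.4683 in → contributes −0.038124 in⁴
Total I = 42.847 in⁴.

I_xx ≈ 42.8 in⁴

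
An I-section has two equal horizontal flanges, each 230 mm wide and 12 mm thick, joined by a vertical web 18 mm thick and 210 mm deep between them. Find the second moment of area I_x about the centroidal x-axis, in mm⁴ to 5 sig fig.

I_x ≈ 8.1970 × 10⁷ mm⁴

Split into non-overlapping primitives; take the origin at the lower-left of the bounding box.
Bottom flange: 230 × 12, A = 2 760 mm², y = 6 mm, Ī = 33 120 mm⁴.
Web: 18 × 210, A = 3 780 mm², y = 117 mm, Ī = 13 891 500 mm⁴.
Top flange: 230 × 12, A = 2 760 mm², y = 228 mm, Ī = 33 120 mm⁴.
By symmetry the centroid is at mid-height, ȳ = 117 mm.
Transfer each piece to the centroidal x-axis using Ī + A·d² with d = y − 117:
  bottom flange: d = -111 mm → contributes +34 039 080 mm⁴
  web: d = 0 mm → contributes +13 891 500 mm⁴
  top flange: d = 111 mm → contributes +34 039 080 mm⁴
Total I = 81 969 660 mm⁴.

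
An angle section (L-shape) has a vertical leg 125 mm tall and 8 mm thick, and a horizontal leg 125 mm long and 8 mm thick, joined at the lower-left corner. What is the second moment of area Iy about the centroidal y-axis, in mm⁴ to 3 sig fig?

Treat the section as a set of non-overlapping primitives; coordinates are from the bounding-box lower-left.
Vertical leg: 8 × 125, A = 1 000 mm², x = 4 mm, Ī = 5333.3 mm⁴.
Horizontal leg (remainder): 117 × 8, A = 936 mm², x = 66.5 mm, Ī = 1 067 742 mm⁴.
Centroid: x̄ = ΣA·x / ΣA = 34.217 mm.
Transfer each piece to the centroidal y-axis using Ī + A·d² with d = x − 34.217:
  vertical leg: d = -30.217 mm → contributes +918 397 mm⁴
  horizontal leg (remainder): d = 32.283 mm → contributes +2 043 237 mm⁴
Total I = 2 961 634 mm⁴.

Iy ≈ 2.96 × 10⁶ mm⁴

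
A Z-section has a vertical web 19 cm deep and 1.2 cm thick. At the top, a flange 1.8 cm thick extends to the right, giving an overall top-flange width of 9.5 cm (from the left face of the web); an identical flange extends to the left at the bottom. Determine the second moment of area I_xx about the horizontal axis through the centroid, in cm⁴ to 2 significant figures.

I_xx ≈ 2900 cm⁴

Split into non-overlapping primitives; take the origin at the lower-left of the bounding box.
Web: 1.2 × 19, A = 22.8 cm², y = 9.5 cm, Ī = 685.9 cm⁴.
Top flange (beyond web): 8.3 × 1.8, A = 14.94 cm², y = 18.1 cm, Ī = 4.034 cm⁴.
Bottom flange (beyond web): 8.3 × 1.8, A = 14.94 cm², y = 0.9 cm, Ī = 4.034 cm⁴.
Centroid: ȳ = ΣA·y / ΣA = 9.5 cm.
Transfer each piece to the horizontal axis through the centroid using Ī + A·d² with d = y − 9.5:
  web: d = 0 cm → contributes +685.9 cm⁴
  top flange (beyond web): d = 8.6 cm → contributes +1 109 cm⁴
  bottom flange (beyond web): d = -8.6 cm → contributes +1 109 cm⁴
Total I = 2 904 cm⁴.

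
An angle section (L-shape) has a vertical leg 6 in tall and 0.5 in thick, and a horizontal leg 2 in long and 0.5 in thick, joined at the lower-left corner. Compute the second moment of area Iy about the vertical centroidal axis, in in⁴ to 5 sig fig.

Decompose the section into non-overlapping parts with the origin at the bottom-left of its bounding rectangle.
Vertical leg: 0.5 × 6, A = 3 in², x = 0.25 in, Ī = 0.0625 in⁴.
Horizontal leg (remainder): 1.5 × 0.5, A = 0.75 in², x = 1.25 in, Ī = 0.140625 in⁴.
Centroid: x̄ = ΣA·x / ΣA = 0.45 in.
Transfer each piece to the vertical centroidal axis using Ī + A·d² with d = x − 0.45:
  vertical leg: d = -0.2 in → contributes +0.1825 in⁴
  horizontal leg (remainder): d = 0.8 in → contributes +0.620625 in⁴
Total I = 0.803125 in⁴.

Iy ≈ 0.80313 in⁴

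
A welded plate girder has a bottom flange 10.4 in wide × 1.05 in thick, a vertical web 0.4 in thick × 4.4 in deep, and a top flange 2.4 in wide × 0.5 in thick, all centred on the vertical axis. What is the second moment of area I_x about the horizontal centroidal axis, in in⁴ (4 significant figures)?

I_x ≈ 40.35 in⁴

Split into non-overlapping primitives; take the origin at the lower-left of the bounding box.
Bottom plate: 10.4 × 1.05, A = 10.92 in², y = 0.525 in, Ī = 1.00328 in⁴.
Web plate: 0.4 × 4.4, A = 1.76 in², y = 3.25 in, Ī = 2.83947 in⁴.
Top plate: 2.4 × 0.5, A = 1.2 in², y = 5.7 in, Ī = 0.025 in⁴.
Centroid: ȳ = ΣA·y / ΣA = 1.31794 in.
Transfer each piece to the horizontal centroidal axis using Ī + A·d² with d = y − 1.31794:
  bottom plate: d = -0.792939 in → contributes +7.86926 in⁴
  web plate: d = 1.93206 in → contributes +9.4093 in⁴
  top plate: d = 4.38206 in → contributes +23.0679 in⁴
Total I = 40.3465 in⁴.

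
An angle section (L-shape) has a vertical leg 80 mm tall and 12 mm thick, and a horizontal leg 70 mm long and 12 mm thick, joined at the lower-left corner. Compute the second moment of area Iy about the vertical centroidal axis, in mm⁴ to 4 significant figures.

Iy ≈ 7.009 × 10⁵ mm⁴

Decompose the section into non-overlapping parts with the origin at the bottom-left of its bounding rectangle.
Vertical leg: 12 × 80, A = 960 mm², x = 6 mm, Ī = 11 520 mm⁴.
Horizontal leg (remainder): 58 × 12, A = 696 mm², x = 41 mm, Ī = 195 112 mm⁴.
Centroid: x̄ = ΣA·x / ΣA = 20.7101 mm.
Transfer each piece to the vertical centroidal axis using Ī + A·d² with d = x − 20.7101:
  vertical leg: d = -14.7101 mm → contributes +219 253 mm⁴
  horizontal leg (remainder): d = 20.2899 mm → contributes +481 640 mm⁴
Total I = 700 893 mm⁴.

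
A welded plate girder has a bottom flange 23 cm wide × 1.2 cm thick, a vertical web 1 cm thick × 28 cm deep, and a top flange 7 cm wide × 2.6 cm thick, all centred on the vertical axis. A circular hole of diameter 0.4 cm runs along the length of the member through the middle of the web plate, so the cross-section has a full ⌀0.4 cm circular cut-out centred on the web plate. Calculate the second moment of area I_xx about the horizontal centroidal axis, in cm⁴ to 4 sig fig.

Decompose the section into non-overlapping parts with the origin at the bottom-left of its bounding rectangle.
Bottom plate: 23 × 1.2, A = 27.6 cm², y = 0.6 cm, Ī = 3.312 cm⁴.
Web plate: 1 × 28, A = 28 cm², y = 15.2 cm, Ī = 1829.33 cm⁴.
Top plate: 7 × 2.6, A = 18.2 cm², y = 30.5 cm, Ī = 10.2527 cm⁴.
Hole (subtracted): ⌀0.4, A = 0.125664 cm², y = 15.2 cm, Ī = 0.00125664 cm⁴.
Centroid: ȳ = ΣA·y / ΣA = 13.5101 cm.
Transfer each piece to the horizontal centroidal axis using Ī + A·d² with d = y − 13.5101:
  bottom plate: d = -12.9101 cm → contributes +4603.44 cm⁴
  web plate: d = 1.68987 cm → contributes +1909.29 cm⁴
  top plate: d = 16.9899 cm → contributes +5263.79 cm⁴
  hole: d = 1.68987 cm → contributes −0.360109 cm⁴
Total I = 11776.2 cm⁴.

I_xx ≈ 1.178 × 10⁴ cm⁴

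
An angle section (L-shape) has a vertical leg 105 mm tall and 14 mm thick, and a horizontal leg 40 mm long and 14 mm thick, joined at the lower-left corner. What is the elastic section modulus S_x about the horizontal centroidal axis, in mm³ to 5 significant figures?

S_x ≈ 3.1862 × 10⁴ mm³

Break the section into simple shapes (no overlaps), measuring from the bottom-left corner of the bounding box.
Vertical leg: 14 × 105, A = 1 470 mm², y = 52.5 mm, Ī = 1 350 563 mm⁴.
Horizontal leg (remainder): 26 × 14, A = 364 mm², y = 7 mm, Ī = 5945.333 mm⁴.
Centroid: ȳ = ΣA·y / ΣA = 43.46947 mm.
Transfer each piece to the horizontal centroidal axis using Ī + A·d² with d = y − 43.46947:
  vertical leg: d = 9.030534 mm → contributes +1 470 442 mm⁴
  horizontal leg (remainder): d = -36.46947 mm → contributes +490073.3 mm⁴
Total I = 1 960 515 mm⁴.
Extreme fibre distance c = 61.53053 mm; S = I/c = 31862.48 mm³.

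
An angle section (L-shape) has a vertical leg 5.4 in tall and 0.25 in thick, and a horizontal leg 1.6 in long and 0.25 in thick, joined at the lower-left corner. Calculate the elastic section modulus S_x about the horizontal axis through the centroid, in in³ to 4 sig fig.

S_x ≈ 1.578 in³

Treat the section as a set of non-overlapping primitives; coordinates are from the bounding-box lower-left.
Vertical leg: 0.25 × 5.4, A = 1.35 in², y = 2.7 in, Ī = 3.2805 in⁴.
Horizontal leg (remainder): 1.35 × 0.25, A = 0.3375 in², y = 0.125 in, Ī = 0.00175781 in⁴.
Centroid: ȳ = ΣA·y / ΣA = 2.185 in.
Transfer each piece to the horizontal axis through the centroid using Ī + A·d² with d = y − 2.185:
  vertical leg: d = 0.515 in → contributes +3.63855 in⁴
  horizontal leg (remainder): d = -2.06 in → contributes +1.43397 in⁴
Total I = 5.07253 in⁴.
Extreme fibre distance c = 3.215 in; S = I/c = 1.57777 in³.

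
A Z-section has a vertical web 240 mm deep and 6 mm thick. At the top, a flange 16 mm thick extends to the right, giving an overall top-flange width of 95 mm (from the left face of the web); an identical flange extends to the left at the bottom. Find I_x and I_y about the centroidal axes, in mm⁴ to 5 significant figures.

I_x ≈ 4.2698 × 10⁷ mm⁴, I_y ≈ 8.3100 × 10⁶ mm⁴

Decompose the section into non-overlapping parts with the origin at the bottom-left of its bounding rectangle.
Web: 6 × 240, A = 1 440 mm², y = 120 mm, Ī = 6 912 000 mm⁴.
Top flange (beyond web): 89 × 16, A = 1 424 mm², y = 232 mm, Ī = 30378.67 mm⁴.
Bottom flange (beyond web): 89 × 16, A = 1 424 mm², y = 8 mm, Ī = 30378.67 mm⁴.
Centroid: ȳ = ΣA·y / ΣA = 120 mm.
Transfer each piece to the centroidal x-axis using Ī + A·d² with d = y − 120:
  web: d = 0 mm → contributes +6 912 000 mm⁴
  top flange (beyond web): d = 112 mm → contributes +17 893 035 mm⁴
  bottom flange (beyond web): d = -112 mm → contributes +17 893 035 mm⁴
Total I = 42 698 069 mm⁴.
For the y-axis: x̄ = 92 mm.
Repeating about the centroidal y-axis gives I_y = 8 310 037 mm⁴.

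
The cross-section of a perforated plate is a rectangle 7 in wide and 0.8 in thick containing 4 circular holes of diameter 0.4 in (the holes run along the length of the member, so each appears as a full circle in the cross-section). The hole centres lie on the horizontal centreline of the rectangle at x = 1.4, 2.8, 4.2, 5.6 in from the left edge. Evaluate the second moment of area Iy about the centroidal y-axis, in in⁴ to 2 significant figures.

Split into non-overlapping primitives; take the origin at the lower-left of the bounding box.
Plate: 7 × 0.8, A = 5.6 in², x = 3.5 in, Ī = 22.87 in⁴.
Hole 1 (subtracted): ⌀0.4, A = 0.1257 in², x = 1.4 in, Ī = 0.001257 in⁴.
Hole 2 (subtracted): ⌀0.4, A = 0.1257 in², x = 2.8 in, Ī = 0.001257 in⁴.
Hole 3 (subtracted): ⌀0.4, A = 0.1257 in², x = 4.2 in, Ī = 0.001257 in⁴.
Hole 4 (subtracted): ⌀0.4, A = 0.1257 in², x = 5.6 in, Ī = 0.001257 in⁴.
By symmetry the centroid is at mid-width, x̄ = 3.5 in.
Transfer each piece to the centroidal y-axis using Ī + A·d² with d = x − 3.5:
  plate: d = 0 in → contributes +22.87 in⁴
  hole 1: d = -2.1 in → contributes −0.5554 in⁴
  hole 2: d = -0.7 in → contributes −0.06283 in⁴
  hole 3: d = 0.7 in → contributes −0.06283 in⁴
  hole 4: d = 2.1 in → contributes −0.5554 in⁴
Total I = 21.63 in⁴.

Iy ≈ 22 in⁴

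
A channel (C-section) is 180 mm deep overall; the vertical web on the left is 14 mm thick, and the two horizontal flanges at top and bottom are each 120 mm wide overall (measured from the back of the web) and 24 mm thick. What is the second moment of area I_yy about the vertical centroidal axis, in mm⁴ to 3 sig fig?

Split into non-overlapping primitives; take the origin at the lower-left of the bounding box.
Web: 14 × 180, A = 2 520 mm², x = 7 mm, Ī = 41 160 mm⁴.
Top flange (beyond web): 106 × 24, A = 2 544 mm², x = 67 mm, Ī = 2 382 032 mm⁴.
Bottom flange (beyond web): 106 × 24, A = 2 544 mm², x = 67 mm, Ī = 2 382 032 mm⁴.
Centroid: x̄ = ΣA·x / ΣA = 47.126 mm.
Transfer each piece to the vertical centroidal axis using Ī + A·d² with d = x − 47.126:
  web: d = -40.126 mm → contributes +4 098 639 mm⁴
  top flange (beyond web): d = 19.874 mm → contributes +3 386 832 mm⁴
  bottom flange (beyond web): d = 19.874 mm → contributes +3 386 832 mm⁴
Total I = 10 872 303 mm⁴.

I_yy ≈ 1.09 × 10⁷ mm⁴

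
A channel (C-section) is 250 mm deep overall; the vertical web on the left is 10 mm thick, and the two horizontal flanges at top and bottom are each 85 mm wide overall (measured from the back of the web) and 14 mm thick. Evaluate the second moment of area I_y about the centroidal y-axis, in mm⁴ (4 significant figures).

Treat the section as a set of non-overlapping primitives; coordinates are from the bounding-box lower-left.
Web: 10 × 250, A = 2 500 mm², x = 5 mm, Ī = 20833.3 mm⁴.
Top flange (beyond web): 75 × 14, A = 1 050 mm², x = 47.5 mm, Ī = 492 188 mm⁴.
Bottom flange (beyond web): 75 × 14, A = 1 050 mm², x = 47.5 mm, Ī = 492 188 mm⁴.
Centroid: x̄ = ΣA·x / ΣA = 24.4022 mm.
Transfer each piece to the centroidal y-axis using Ī + A·d² with d = x − 24.4022:
  web: d = -19.4022 mm → contributes +961 944 mm⁴
  top flange (beyond web): d = 23.0978 mm → contributes +1 052 373 mm⁴
  bottom flange (beyond web): d = 23.0978 mm → contributes +1 052 373 mm⁴
Total I = 3 066 689 mm⁴.

I_y ≈ 3.067 × 10⁶ mm⁴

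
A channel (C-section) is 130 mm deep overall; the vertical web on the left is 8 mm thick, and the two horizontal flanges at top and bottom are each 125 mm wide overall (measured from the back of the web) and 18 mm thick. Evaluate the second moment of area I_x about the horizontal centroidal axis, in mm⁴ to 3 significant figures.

I_x ≈ 1.48 × 10⁷ mm⁴

Treat the section as a set of non-overlapping primitives; coordinates are from the bounding-box lower-left.
Web: 8 × 130, A = 1 040 mm², y = 65 mm, Ī = 1 464 667 mm⁴.
Top flange (beyond web): 117 × 18, A = 2 106 mm², y = 121 mm, Ī = 56 862 mm⁴.
Bottom flange (beyond web): 117 × 18, A = 2 106 mm², y = 9 mm, Ī = 56 862 mm⁴.
By symmetry the centroid is at mid-height, ȳ = 65 mm.
Transfer each piece to the horizontal centroidal axis using Ī + A·d² with d = y − 65:
  web: d = 0 mm → contributes +1 464 667 mm⁴
  top flange (beyond web): d = 56 mm → contributes +6 661 278 mm⁴
  bottom flange (beyond web): d = -56 mm → contributes +6 661 278 mm⁴
Total I = 14 787 223 mm⁴.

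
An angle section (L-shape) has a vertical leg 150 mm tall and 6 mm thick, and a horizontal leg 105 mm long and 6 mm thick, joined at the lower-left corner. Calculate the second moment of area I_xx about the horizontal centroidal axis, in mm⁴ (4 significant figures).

I_xx ≈ 3.544 × 10⁶ mm⁴

Treat the section as a set of non-overlapping primitives; coordinates are from the bounding-box lower-left.
Vertical leg: 6 × 150, A = 900 mm², y = 75 mm, Ī = 1 687 500 mm⁴.
Horizontal leg (remainder): 99 × 6, A = 594 mm², y = 3 mm, Ī = 1 782 mm⁴.
Centroid: ȳ = ΣA·y / ΣA = 46.3735 mm.
Transfer each piece to the horizontal centroidal axis using Ī + A·d² with d = y − 46.3735:
  vertical leg: d = 28.6265 mm → contributes +2 425 029 mm⁴
  horizontal leg (remainder): d = -43.3735 mm → contributes +1 119 250 mm⁴
Total I = 3 544 280 mm⁴.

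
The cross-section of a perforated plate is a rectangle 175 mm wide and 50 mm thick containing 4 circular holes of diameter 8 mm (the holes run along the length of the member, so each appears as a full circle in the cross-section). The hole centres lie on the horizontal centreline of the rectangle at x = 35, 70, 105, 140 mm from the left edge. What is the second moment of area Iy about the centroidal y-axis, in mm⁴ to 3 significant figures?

Break the section into simple shapes (no overlaps), measuring from the bottom-left corner of the bounding box.
Plate: 175 × 50, A = 8 750 mm², x = 87.5 mm, Ī = 22 330 729 mm⁴.
Hole 1 (subtracted): ⌀8, A = 50.265 mm², x = 35 mm, Ī = 201.06 mm⁴.
Hole 2 (subtracted): ⌀8, A = 50.265 mm², x = 70 mm, Ī = 201.06 mm⁴.
Hole 3 (subtracted): ⌀8, A = 50.265 mm², x = 105 mm, Ī = 201.06 mm⁴.
Hole 4 (subtracted): ⌀8, A = 50.265 mm², x = 140 mm, Ī = 201.06 mm⁴.
By symmetry the centroid is at mid-width, x̄ = 87.5 mm.
Transfer each piece to the centroidal y-axis using Ī + A·d² with d = x − 87.5:
  plate: d = 0 mm → contributes +22 330 729 mm⁴
  hole 1: d = -52.5 mm → contributes −138 745 mm⁴
  hole 2: d = -17.5 mm → contributes −15 595 mm⁴
  hole 3: d = 17.5 mm → contributes −15 595 mm⁴
  hole 4: d = 52.5 mm → contributes −138 745 mm⁴
Total I = 22 022 049 mm⁴.

Iy ≈ 2.20 × 10⁷ mm⁴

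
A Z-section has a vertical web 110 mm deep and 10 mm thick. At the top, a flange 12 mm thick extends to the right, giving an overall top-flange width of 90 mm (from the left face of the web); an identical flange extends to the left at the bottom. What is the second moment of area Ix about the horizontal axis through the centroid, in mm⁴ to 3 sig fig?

Ix ≈ 5.74 × 10⁶ mm⁴

Decompose the section into non-overlapping parts with the origin at the bottom-left of its bounding rectangle.
Web: 10 × 110, A = 1 100 mm², y = 55 mm, Ī = 1 109 167 mm⁴.
Top flange (beyond web): 80 × 12, A = 960 mm², y = 104 mm, Ī = 11 520 mm⁴.
Bottom flange (beyond web): 80 × 12, A = 960 mm², y = 6 mm, Ī = 11 520 mm⁴.
Centroid: ȳ = ΣA·y / ΣA = 55 mm.
Transfer each piece to the horizontal axis through the centroid using Ī + A·d² with d = y − 55:
  web: d = 0 mm → contributes +1 109 167 mm⁴
  top flange (beyond web): d = 49 mm → contributes +2 316 480 mm⁴
  bottom flange (beyond web): d = -49 mm → contributes +2 316 480 mm⁴
Total I = 5 742 127 mm⁴.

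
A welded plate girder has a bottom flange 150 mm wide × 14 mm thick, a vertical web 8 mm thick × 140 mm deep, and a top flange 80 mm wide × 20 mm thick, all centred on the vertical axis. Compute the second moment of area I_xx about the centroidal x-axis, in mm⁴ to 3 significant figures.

I_xx ≈ 2.44 × 10⁷ mm⁴

Split into non-overlapping primitives; take the origin at the lower-left of the bounding box.
Bottom plate: 150 × 14, A = 2 100 mm², y = 7 mm, Ī = 34 300 mm⁴.
Web plate: 8 × 140, A = 1 120 mm², y = 84 mm, Ī = 1 829 333 mm⁴.
Top plate: 80 × 20, A = 1 600 mm², y = 164 mm, Ī = 53 333 mm⁴.
Centroid: ȳ = ΣA·y / ΣA = 77.008 mm.
Transfer each piece to the centroidal x-axis using Ī + A·d² with d = y − 77.008:
  bottom plate: d = -70.008 mm → contributes +10 326 740 mm⁴
  web plate: d = 6.9917 mm → contributes +1 884 083 mm⁴
  top plate: d = 86.992 mm → contributes +12 161 423 mm⁴
Total I = 24 372 246 mm⁴.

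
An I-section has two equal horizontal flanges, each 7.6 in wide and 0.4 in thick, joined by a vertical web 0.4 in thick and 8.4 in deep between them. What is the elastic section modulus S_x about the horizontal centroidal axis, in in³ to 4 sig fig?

S_x ≈ 29.90 in³

Split into non-overlapping primitives; take the origin at the lower-left of the bounding box.
Bottom flange: 7.6 × 0.4, A = 3.04 in², y = 0.2 in, Ī = 0.0405333 in⁴.
Web: 0.4 × 8.4, A = 3.36 in², y = 4.6 in, Ī = 19.7568 in⁴.
Top flange: 7.6 × 0.4, A = 3.04 in², y = 9 in, Ī = 0.0405333 in⁴.
By symmetry the centroid is at mid-height, ȳ = 4.6 in.
Transfer each piece to the horizontal centroidal axis using Ī + A·d² with d = y − 4.6:
  bottom flange: d = -4.4 in → contributes +58.8949 in⁴
  web: d = 0 in → contributes +19.7568 in⁴
  top flange: d = 4.4 in → contributes +58.8949 in⁴
Total I = 137.547 in⁴.
Extreme fibre distance c = 4.6 in; S = I/c = 29.9014 in³.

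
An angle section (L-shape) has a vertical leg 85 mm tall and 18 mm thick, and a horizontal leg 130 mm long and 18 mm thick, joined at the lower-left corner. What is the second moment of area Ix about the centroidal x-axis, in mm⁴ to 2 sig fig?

Ix ≈ 2.0 × 10⁶ mm⁴

Decompose the section into non-overlapping parts with the origin at the bottom-left of its bounding rectangle.
Vertical leg: 18 × 85, A = 1 530 mm², y = 42.5 mm, Ī = 921 188 mm⁴.
Horizontal leg (remainder): 112 × 18, A = 2 016 mm², y = 9 mm, Ī = 54 432 mm⁴.
Centroid: ȳ = ΣA·y / ΣA = 23.45 mm.
Transfer each piece to the centroidal x-axis using Ī + A·d² with d = y − 23.45:
  vertical leg: d = 19.05 mm → contributes +1 476 177 mm⁴
  horizontal leg (remainder): d = -14.45 mm → contributes +475 629 mm⁴
Total I = 1 951 806 mm⁴.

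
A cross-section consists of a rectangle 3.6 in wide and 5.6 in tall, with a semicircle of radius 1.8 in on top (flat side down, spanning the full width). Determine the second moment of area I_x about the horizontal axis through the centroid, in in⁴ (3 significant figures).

Decompose the section into non-overlapping parts with the origin at the bottom-left of its bounding rectangle.
Rectangular body: 3.6 × 5.6, A = 20.16 in², y = 2.8 in, Ī = 52.685 in⁴.
Semicircular cap: semicircle r = 1.8, A = 5.0894 in², y = 6.3639 in, Ī = 1.1522 in⁴.
Centroid: ȳ = ΣA·y / ΣA = 3.5184 in.
Transfer each piece to the horizontal axis through the centroid using Ī + A·d² with d = y − 3.5184:
  rectangular body: d = -0.71836 in → contributes +63.088 in⁴
  semicircular cap: d = 2.8456 in → contributes +42.363 in⁴
Total I = 105.45 in⁴.

I_x ≈ 105 in⁴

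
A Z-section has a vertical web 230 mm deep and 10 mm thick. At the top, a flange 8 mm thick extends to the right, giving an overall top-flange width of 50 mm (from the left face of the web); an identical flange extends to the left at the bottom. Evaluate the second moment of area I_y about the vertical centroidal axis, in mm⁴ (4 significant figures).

I_y ≈ 5.045 × 10⁵ mm⁴

Break the section into simple shapes (no overlaps), measuring from the bottom-left corner of the bounding box.
Web: 10 × 230, A = 2 300 mm², x = 45 mm, Ī = 19166.7 mm⁴.
Top flange (beyond web): 40 × 8, A = 320 mm², x = 70 mm, Ī = 42666.7 mm⁴.
Bottom flange (beyond web): 40 × 8, A = 320 mm², x = 20 mm, Ī = 42666.7 mm⁴.
Centroid: x̄ = ΣA·x / ΣA = 45 mm.
Transfer each piece to the vertical centroidal axis using Ī + A·d² with d = x − 45:
  web: d = 0 mm → contributes +19166.7 mm⁴
  top flange (beyond web): d = 25 mm → contributes +242 667 mm⁴
  bottom flange (beyond web): d = -25 mm → contributes +242 667 mm⁴
Total I = 504 500 mm⁴.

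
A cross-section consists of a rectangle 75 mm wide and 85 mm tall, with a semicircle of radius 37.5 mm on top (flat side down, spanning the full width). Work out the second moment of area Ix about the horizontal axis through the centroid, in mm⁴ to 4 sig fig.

Treat the section as a set of non-overlapping primitives; coordinates are from the bounding-box lower-left.
Rectangular body: 75 × 85, A = 6 375 mm², y = 42.5 mm, Ī = 3 838 281 mm⁴.
Semicircular cap: semicircle r = 37.5, A = 2208.93 mm², y = 100.915 mm, Ī = 217 049 mm⁴.
Centroid: ȳ = ΣA·y / ΣA = 57.5323 mm.
Transfer each piece to the horizontal axis through the centroid using Ī + A·d² with d = y − 57.5323:
  rectangular body: d = -15.0323 mm → contributes +5 278 832 mm⁴
  semicircular cap: d = 43.3832 mm → contributes +4 374 492 mm⁴
Total I = 9 653 324 mm⁴.

Ix ≈ 9.653 × 10⁶ mm⁴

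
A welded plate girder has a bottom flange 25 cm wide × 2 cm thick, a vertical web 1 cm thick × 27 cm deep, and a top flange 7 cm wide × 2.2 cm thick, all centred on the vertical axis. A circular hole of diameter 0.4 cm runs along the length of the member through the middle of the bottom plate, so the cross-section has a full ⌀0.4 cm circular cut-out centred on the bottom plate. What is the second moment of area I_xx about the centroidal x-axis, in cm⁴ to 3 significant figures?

I_xx ≈ 1.27 × 10⁴ cm⁴

Treat the section as a set of non-overlapping primitives; coordinates are from the bounding-box lower-left.
Bottom plate: 25 × 2, A = 50 cm², y = 1 cm, Ī = 16.667 cm⁴.
Web plate: 1 × 27, A = 27 cm², y = 15.5 cm, Ī = 1640.3 cm⁴.
Top plate: 7 × 2.2, A = 15.4 cm², y = 30.1 cm, Ī = 6.2113 cm⁴.
Hole (subtracted): ⌀0.4, A = 0.12566 cm², y = 1 cm, Ī = 0.0012566 cm⁴.
Centroid: ȳ = ΣA·y / ΣA = 10.099 cm.
Transfer each piece to the centroidal x-axis using Ī + A·d² with d = y − 10.099:
  bottom plate: d = -9.0994 cm → contributes +4156.6 cm⁴
  web plate: d = 5.4006 cm → contributes +2427.7 cm⁴
  top plate: d = 20.001 cm → contributes +6166.6 cm⁴
  hole: d = -9.0994 cm → contributes −10.406 cm⁴
Total I = 12 741 cm⁴.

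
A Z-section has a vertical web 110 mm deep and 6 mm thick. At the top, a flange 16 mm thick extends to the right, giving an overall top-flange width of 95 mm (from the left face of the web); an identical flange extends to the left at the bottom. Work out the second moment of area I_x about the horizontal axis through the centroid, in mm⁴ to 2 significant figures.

Break the section into simple shapes (no overlaps), measuring from the bottom-left corner of the bounding box.
Web: 6 × 110, A = 660 mm², y = 55 mm, Ī = 665 500 mm⁴.
Top flange (beyond web): 89 × 16, A = 1 424 mm², y = 102 mm, Ī = 30 379 mm⁴.
Bottom flange (beyond web): 89 × 16, A = 1 424 mm², y = 8 mm, Ī = 30 379 mm⁴.
Centroid: ȳ = ΣA·y / ΣA = 55 mm.
Transfer each piece to the horizontal axis through the centroid using Ī + A·d² with d = y − 55:
  web: d = 0 mm → contributes +665 500 mm⁴
  top flange (beyond web): d = 47 mm → contributes +3 175 995 mm⁴
  bottom flange (beyond web): d = -47 mm → contributes +3 175 995 mm⁴
Total I = 7 017 489 mm⁴.

I_x ≈ 7.0 × 10⁶ mm⁴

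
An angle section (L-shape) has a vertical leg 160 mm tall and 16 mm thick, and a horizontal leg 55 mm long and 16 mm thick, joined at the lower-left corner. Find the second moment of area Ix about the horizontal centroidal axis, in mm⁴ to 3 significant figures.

Ix ≈ 8.08 × 10⁶ mm⁴

Split into non-overlapping primitives; take the origin at the lower-left of the bounding box.
Vertical leg: 16 × 160, A = 2 560 mm², y = 80 mm, Ī = 5 461 333 mm⁴.
Horizontal leg (remainder): 39 × 16, A = 624 mm², y = 8 mm, Ī = 13 312 mm⁴.
Centroid: ȳ = ΣA·y / ΣA = 65.889 mm.
Transfer each piece to the horizontal centroidal axis using Ī + A·d² with d = y − 65.889:
  vertical leg: d = 14.111 mm → contributes +5 971 049 mm⁴
  horizontal leg (remainder): d = -57.889 mm → contributes +2 104 453 mm⁴
Total I = 8 075 502 mm⁴.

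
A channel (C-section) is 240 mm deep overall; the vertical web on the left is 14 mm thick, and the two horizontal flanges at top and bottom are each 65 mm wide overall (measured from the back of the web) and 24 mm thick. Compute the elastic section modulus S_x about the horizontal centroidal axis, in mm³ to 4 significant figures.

Break the section into simple shapes (no overlaps), measuring from the bottom-left corner of the bounding box.
Web: 14 × 240, A = 3 360 mm², y = 120 mm, Ī = 16 128 000 mm⁴.
Top flange (beyond web): 51 × 24, A = 1 224 mm², y = 228 mm, Ī = 58 752 mm⁴.
Bottom flange (beyond web): 51 × 24, A = 1 224 mm², y = 12 mm, Ī = 58 752 mm⁴.
By symmetry the centroid is at mid-height, ȳ = 120 mm.
Transfer each piece to the horizontal centroidal axis using Ī + A·d² with d = y − 120:
  web: d = 0 mm → contributes +16 128 000 mm⁴
  top flange (beyond web): d = 108 mm → contributes +14 335 488 mm⁴
  bottom flange (beyond web): d = -108 mm → contributes +14 335 488 mm⁴
Total I = 44 798 976 mm⁴.
Extreme fibre distance c = 120 mm; S = I/c = 373 325 mm³.

S_x ≈ 3.733 × 10⁵ mm³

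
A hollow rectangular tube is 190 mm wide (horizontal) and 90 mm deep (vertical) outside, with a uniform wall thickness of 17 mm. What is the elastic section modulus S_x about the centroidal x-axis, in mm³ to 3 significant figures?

Break the section into simple shapes (no overlaps), measuring from the bottom-left corner of the bounding box.
Outer rectangle: 190 × 90, A = 17 100 mm², y = 45 mm, Ī = 11 542 500 mm⁴.
Inner void (subtracted): 156 × 56, A = 8 736 mm², y = 45 mm, Ī = 2 283 008 mm⁴.
By symmetry the centroid is at mid-height, ȳ = 45 mm.
All pieces are centred on the centroidal x-axis, so I = ΣĪ (holes subtracted) = 9 259 492 mm⁴.
Extreme fibre distance c = 45 mm; S = I/c = 205 766 mm³.

S_x ≈ 2.06 × 10⁵ mm³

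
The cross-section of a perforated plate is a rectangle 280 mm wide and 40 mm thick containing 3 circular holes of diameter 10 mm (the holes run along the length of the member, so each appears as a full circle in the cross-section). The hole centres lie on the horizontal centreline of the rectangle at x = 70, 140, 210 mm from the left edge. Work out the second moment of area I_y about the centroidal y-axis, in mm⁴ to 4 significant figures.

I_y ≈ 7.240 × 10⁷ mm⁴

Decompose the section into non-overlapping parts with the origin at the bottom-left of its bounding rectangle.
Plate: 280 × 40, A = 11 200 mm², x = 140 mm, Ī = 73 173 333 mm⁴.
Hole 1 (subtracted): ⌀10, A = 78.5398 mm², x = 70 mm, Ī = 490.874 mm⁴.
Hole 2 (subtracted): ⌀10, A = 78.5398 mm², x = 140 mm, Ī = 490.874 mm⁴.
Hole 3 (subtracted): ⌀10, A = 78.5398 mm², x = 210 mm, Ī = 490.874 mm⁴.
By symmetry the centroid is at mid-width, x̄ = 140 mm.
Transfer each piece to the centroidal y-axis using Ī + A·d² with d = x − 140:
  plate: d = 0 mm → contributes +73 173 333 mm⁴
  hole 1: d = -70 mm → contributes −385 336 mm⁴
  hole 2: d = 0 mm → contributes −490.874 mm⁴
  hole 3: d = 70 mm → contributes −385 336 mm⁴
Total I = 72 402 171 mm⁴.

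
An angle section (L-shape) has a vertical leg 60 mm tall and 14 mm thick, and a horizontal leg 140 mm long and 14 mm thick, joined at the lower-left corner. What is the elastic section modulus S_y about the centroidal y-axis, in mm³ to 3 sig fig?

S_y ≈ 6.00 × 10⁴ mm³

Decompose the section into non-overlapping parts with the origin at the bottom-left of its bounding rectangle.
Vertical leg: 14 × 60, A = 840 mm², x = 7 mm, Ī = 13 720 mm⁴.
Horizontal leg (remainder): 126 × 14, A = 1 764 mm², x = 77 mm, Ī = 2 333 772 mm⁴.
Centroid: x̄ = ΣA·x / ΣA = 54.419 mm.
Transfer each piece to the centroidal y-axis using Ī + A·d² with d = x − 54.419:
  vertical leg: d = -47.419 mm → contributes +1 902 540 mm⁴
  horizontal leg (remainder): d = 22.581 mm → contributes +3 233 210 mm⁴
Total I = 5 135 750 mm⁴.
Extreme fibre distance c = 85.581 mm; S = I/c = 60 011 mm³.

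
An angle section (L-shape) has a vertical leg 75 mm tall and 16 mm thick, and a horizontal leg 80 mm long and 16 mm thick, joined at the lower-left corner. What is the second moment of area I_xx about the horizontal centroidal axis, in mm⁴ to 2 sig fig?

Split into non-overlapping primitives; take the origin at the lower-left of the bounding box.
Vertical leg: 16 × 75, A = 1 200 mm², y = 37.5 mm, Ī = 562 500 mm⁴.
Horizontal leg (remainder): 64 × 16, A = 1 024 mm², y = 8 mm, Ī = 21 845 mm⁴.
Centroid: ȳ = ΣA·y / ΣA = 23.92 mm.
Transfer each piece to the horizontal centroidal axis using Ī + A·d² with d = y − 23.92:
  vertical leg: d = 13.58 mm → contributes +783 889 mm⁴
  horizontal leg (remainder): d = -15.92 mm → contributes +281 285 mm⁴
Total I = 1 065 174 mm⁴.

I_xx ≈ 1.1 × 10⁶ mm⁴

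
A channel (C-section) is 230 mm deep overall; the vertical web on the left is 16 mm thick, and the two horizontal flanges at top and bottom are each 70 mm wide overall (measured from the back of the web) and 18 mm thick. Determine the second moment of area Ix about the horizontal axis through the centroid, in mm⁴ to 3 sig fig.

Ix ≈ 3.81 × 10⁷ mm⁴

Break the section into simple shapes (no overlaps), measuring from the bottom-left corner of the bounding box.
Web: 16 × 230, A = 3 680 mm², y = 115 mm, Ī = 16 222 667 mm⁴.
Top flange (beyond web): 54 × 18, A = 972 mm², y = 221 mm, Ī = 26 244 mm⁴.
Bottom flange (beyond web): 54 × 18, A = 972 mm², y = 9 mm, Ī = 26 244 mm⁴.
By symmetry the centroid is at mid-height, ȳ = 115 mm.
Transfer each piece to the horizontal axis through the centroid using Ī + A·d² with d = y − 115:
  web: d = 0 mm → contributes +16 222 667 mm⁴
  top flange (beyond web): d = 106 mm → contributes +10 947 636 mm⁴
  bottom flange (beyond web): d = -106 mm → contributes +10 947 636 mm⁴
Total I = 38 117 939 mm⁴.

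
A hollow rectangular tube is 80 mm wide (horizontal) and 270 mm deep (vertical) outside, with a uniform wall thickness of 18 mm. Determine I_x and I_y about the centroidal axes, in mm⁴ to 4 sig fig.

Split into non-overlapping primitives; take the origin at the lower-left of the bounding box.
Outer rectangle: 80 × 270, A = 21 600 mm², y = 135 mm, Ī = 131 220 000 mm⁴.
Inner void (subtracted): 44 × 234, A = 10 296 mm², y = 135 mm, Ī = 46 980 648 mm⁴.
By symmetry the centroid is at mid-height, ȳ = 135 mm.
All pieces are centred on the centroidal x-axis, so I = ΣĪ (holes subtracted) = 84 239 352 mm⁴.
Repeating about the centroidal y-axis gives I_y = 9 858 912 mm⁴.

I_x ≈ 8.424 × 10⁷ mm⁴, I_y ≈ 9.859 × 10⁶ mm⁴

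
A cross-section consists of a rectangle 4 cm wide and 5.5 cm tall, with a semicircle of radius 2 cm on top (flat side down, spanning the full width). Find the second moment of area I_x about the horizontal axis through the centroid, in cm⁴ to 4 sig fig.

Break the section into simple shapes (no overlaps), measuring from the bottom-left corner of the bounding box.
Rectangular body: 4 × 5.5, A = 22 cm², y = 2.75 cm, Ī = 55.4583 cm⁴.
Semicircular cap: semicircle r = 2, A = 6.28319 cm², y = 6.34883 cm, Ī = 1.75611 cm⁴.
Centroid: ȳ = ΣA·y / ΣA = 3.54949 cm.
Transfer each piece to the horizontal axis through the centroid using Ī + A·d² with d = y − 3.54949:
  rectangular body: d = -0.799489 cm → contributes +69.5203 cm⁴
  semicircular cap: d = 2.79934 cm → contributes +50.993 cm⁴
Total I = 120.513 cm⁴.

I_x ≈ 120.5 cm⁴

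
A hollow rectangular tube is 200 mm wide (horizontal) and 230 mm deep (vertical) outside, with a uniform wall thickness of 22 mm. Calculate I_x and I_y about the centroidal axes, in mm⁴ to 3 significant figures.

Break the section into simple shapes (no overlaps), measuring from the bottom-left corner of the bounding box.
Outer rectangle: 200 × 230, A = 46 000 mm², y = 115 mm, Ī = 202 783 333 mm⁴.
Inner void (subtracted): 156 × 186, A = 29 016 mm², y = 115 mm, Ī = 83 653 128 mm⁴.
By symmetry the centroid is at mid-height, ȳ = 115 mm.
All pieces are centred on the centroidal x-axis, so I = ΣĪ (holes subtracted) = 119 130 205 mm⁴.
Repeating about the centroidal y-axis gives I_y = 94 488 885 mm⁴.

I_x ≈ 1.19 × 10⁸ mm⁴, I_y ≈ 9.45 × 10⁷ mm⁴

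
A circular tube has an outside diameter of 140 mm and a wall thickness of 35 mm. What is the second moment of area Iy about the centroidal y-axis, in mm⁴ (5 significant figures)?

Iy ≈ 1.7679 × 10⁷ mm⁴

Decompose the section into non-overlapping parts with the origin at the bottom-left of its bounding rectangle.
Outer circle: ⌀140, A = 15393.8 mm², x = 70 mm, Ī = 18 857 410 mm⁴.
Bore (subtracted): ⌀70, A = 3848.451 mm², x = 70 mm, Ī = 1 178 588 mm⁴.
By symmetry the centroid is at mid-width, x̄ = 70 mm.
All pieces are centred on the centroidal y-axis, so I = ΣĪ (holes subtracted) = 17 678 822 mm⁴.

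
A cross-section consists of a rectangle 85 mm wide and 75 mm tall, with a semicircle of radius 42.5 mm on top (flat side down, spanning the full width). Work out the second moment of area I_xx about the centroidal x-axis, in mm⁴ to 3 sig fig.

I_xx ≈ 9.40 × 10⁶ mm⁴

Decompose the section into non-overlapping parts with the origin at the bottom-left of its bounding rectangle.
Rectangular body: 85 × 75, A = 6 375 mm², y = 37.5 mm, Ī = 2 988 281 mm⁴.
Semicircular cap: semicircle r = 42.5, A = 2837.3 mm², y = 93.038 mm, Ī = 358 086 mm⁴.
Centroid: ȳ = ΣA·y / ΣA = 54.605 mm.
Transfer each piece to the centroidal x-axis using Ī + A·d² with d = y − 54.605:
  rectangular body: d = -17.105 mm → contributes +4 853 448 mm⁴
  semicircular cap: d = 38.433 mm → contributes +4 548 918 mm⁴
Total I = 9 402 366 mm⁴.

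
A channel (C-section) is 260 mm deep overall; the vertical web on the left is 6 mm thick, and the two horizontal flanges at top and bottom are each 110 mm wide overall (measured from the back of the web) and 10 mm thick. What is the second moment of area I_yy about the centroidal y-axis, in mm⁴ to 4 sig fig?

Break the section into simple shapes (no overlaps), measuring from the bottom-left corner of the bounding box.
Web: 6 × 260, A = 1 560 mm², x = 3 mm, Ī = 4 680 mm⁴.
Top flange (beyond web): 104 × 10, A = 1 040 mm², x = 58 mm, Ī = 937 387 mm⁴.
Bottom flange (beyond web): 104 × 10, A = 1 040 mm², x = 58 mm, Ī = 937 387 mm⁴.
Centroid: x̄ = ΣA·x / ΣA = 34.4286 mm.
Transfer each piece to the centroidal y-axis using Ī + A·d² with d = x − 34.4286:
  web: d = -31.4286 mm → contributes +1 545 578 mm⁴
  top flange (beyond web): d = 23.5714 mm → contributes +1 515 223 mm⁴
  bottom flange (beyond web): d = 23.5714 mm → contributes +1 515 223 mm⁴
Total I = 4 576 025 mm⁴.

I_yy ≈ 4.576 × 10⁶ mm⁴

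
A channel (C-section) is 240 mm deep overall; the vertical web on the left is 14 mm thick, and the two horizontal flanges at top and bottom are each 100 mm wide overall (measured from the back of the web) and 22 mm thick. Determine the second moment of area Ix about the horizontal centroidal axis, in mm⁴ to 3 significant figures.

Ix ≈ 6.12 × 10⁷ mm⁴

Treat the section as a set of non-overlapping primitives; coordinates are from the bounding-box lower-left.
Web: 14 × 240, A = 3 360 mm², y = 120 mm, Ī = 16 128 000 mm⁴.
Top flange (beyond web): 86 × 22, A = 1 892 mm², y = 229 mm, Ī = 76 311 mm⁴.
Bottom flange (beyond web): 86 × 22, A = 1 892 mm², y = 11 mm, Ī = 76 311 mm⁴.
By symmetry the centroid is at mid-height, ȳ = 120 mm.
Transfer each piece to the horizontal centroidal axis using Ī + A·d² with d = y − 120:
  web: d = 0 mm → contributes +16 128 000 mm⁴
  top flange (beyond web): d = 109 mm → contributes +22 555 163 mm⁴
  bottom flange (beyond web): d = -109 mm → contributes +22 555 163 mm⁴
Total I = 61 238 325 mm⁴.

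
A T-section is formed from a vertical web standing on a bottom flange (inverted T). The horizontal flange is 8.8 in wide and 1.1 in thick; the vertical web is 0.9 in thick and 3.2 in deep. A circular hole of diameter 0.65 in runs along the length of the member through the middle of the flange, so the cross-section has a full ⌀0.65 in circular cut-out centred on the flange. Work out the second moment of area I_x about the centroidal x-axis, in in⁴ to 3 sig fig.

I_x ≈ 13.6 in⁴

Treat the section as a set of non-overlapping primitives; coordinates are from the bounding-box lower-left.
Flange: 8.8 × 1.1, A = 9.68 in², y = 0.55 in, Ī = 0.97607 in⁴.
Web: 0.9 × 3.2, A = 2.88 in², y = 2.7 in, Ī = 2.4576 in⁴.
Hole (subtracted): ⌀0.65, A = 0.33183 in², y = 0.55 in, Ī = 0.0087624 in⁴.
Centroid: ȳ = ΣA·y / ΣA = 1.0564 in.
Transfer each piece to the centroidal x-axis using Ī + A·d² with d = y − 1.0564:
  flange: d = -0.50637 in → contributes +3.4581 in⁴
  web: d = 1.6436 in → contributes +10.238 in⁴
  hole: d = -0.50637 in → contributes −0.093848 in⁴
Total I = 13.602 in⁴.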